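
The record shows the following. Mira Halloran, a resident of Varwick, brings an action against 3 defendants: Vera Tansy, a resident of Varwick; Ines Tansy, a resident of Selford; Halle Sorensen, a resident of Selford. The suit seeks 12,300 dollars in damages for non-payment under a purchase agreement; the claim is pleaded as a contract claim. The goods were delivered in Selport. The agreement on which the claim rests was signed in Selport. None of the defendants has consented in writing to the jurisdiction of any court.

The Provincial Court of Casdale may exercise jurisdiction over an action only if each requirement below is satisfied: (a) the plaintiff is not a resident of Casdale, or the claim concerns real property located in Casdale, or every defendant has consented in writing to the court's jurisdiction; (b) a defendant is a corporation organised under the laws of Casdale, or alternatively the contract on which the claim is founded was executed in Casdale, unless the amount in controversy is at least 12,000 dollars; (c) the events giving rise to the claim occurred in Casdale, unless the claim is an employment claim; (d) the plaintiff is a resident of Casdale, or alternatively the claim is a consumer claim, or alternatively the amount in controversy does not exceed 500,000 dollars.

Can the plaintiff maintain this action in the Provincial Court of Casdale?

The Provincial Court of Casdale:
  (a) The plaintiff resides in Varwick, which is not Casdale, which satisfies one of the alternatives. Condition met.
  (b) No defendant is a corporation; the contract was executed in Selport, not Casdale — none of the alternatives is met. However, the amount in controversy is USD 12,300, which meets the USD 12,000 floor, so the 'unless' proviso supplies this condition. Met.
  (c) The operative events occurred in Selport, not Casdale. And the claim is a contract claim, not an employment claim, so the proviso does not save it. Condition not met.
  (d) The amount in controversy is 12,300 dollars, within the $500,000 ceiling — that alternative is enough. Condition met.
  → At least one condition fails; no jurisdiction.

No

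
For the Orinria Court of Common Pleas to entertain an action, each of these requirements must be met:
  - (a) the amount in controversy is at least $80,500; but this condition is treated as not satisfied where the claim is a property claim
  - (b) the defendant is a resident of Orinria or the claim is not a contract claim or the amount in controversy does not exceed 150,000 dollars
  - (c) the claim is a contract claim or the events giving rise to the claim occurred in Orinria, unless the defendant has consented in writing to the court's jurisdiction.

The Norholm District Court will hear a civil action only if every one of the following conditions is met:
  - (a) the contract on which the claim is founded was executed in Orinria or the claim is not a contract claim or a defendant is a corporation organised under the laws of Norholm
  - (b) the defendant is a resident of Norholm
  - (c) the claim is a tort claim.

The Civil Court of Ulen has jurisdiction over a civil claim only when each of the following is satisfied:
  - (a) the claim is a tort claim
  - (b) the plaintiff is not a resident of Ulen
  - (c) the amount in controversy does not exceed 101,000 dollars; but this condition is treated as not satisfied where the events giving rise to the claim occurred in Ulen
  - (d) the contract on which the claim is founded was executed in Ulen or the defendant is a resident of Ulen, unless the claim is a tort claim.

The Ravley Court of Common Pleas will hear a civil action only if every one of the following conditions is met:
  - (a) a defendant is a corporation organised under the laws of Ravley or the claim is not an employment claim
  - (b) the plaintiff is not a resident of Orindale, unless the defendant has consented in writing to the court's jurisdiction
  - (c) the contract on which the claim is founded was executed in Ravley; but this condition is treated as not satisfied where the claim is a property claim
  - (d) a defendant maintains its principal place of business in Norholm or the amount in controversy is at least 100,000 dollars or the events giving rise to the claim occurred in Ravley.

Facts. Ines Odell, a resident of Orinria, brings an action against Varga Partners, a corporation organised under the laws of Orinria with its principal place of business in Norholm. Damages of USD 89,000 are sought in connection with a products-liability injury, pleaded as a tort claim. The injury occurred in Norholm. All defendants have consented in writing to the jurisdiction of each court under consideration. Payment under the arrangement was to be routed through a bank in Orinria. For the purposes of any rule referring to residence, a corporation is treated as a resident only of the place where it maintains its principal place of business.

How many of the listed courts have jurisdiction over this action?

The Orinria Court of Common Pleas:
  (a) The amount in controversy is USD 89,000, which meets the $80,500 floor. And the carve-out is inapplicable — the claim is a tort claim, not a property claim. Met.
  (b) The claim is a tort claim, not a contract claim, so one alternative holds. Satisfied.
  (c) The claim is a tort claim, not a contract claim; the operative events occurred in Norholm, not Orinria — none of the alternatives is met. But every defendant has filed written consent, and the 'unless' clause therefore excuses the requirement. Condition met.
  → Every requirement is satisfied — jurisdiction.
The Norholm District Court:
  (a) The claim is a tort claim, not a contract claim — that alternative is enough. Condition met.
  (b) The defendant resides in Norholm. Condition met.
  (c) The claim is a tort claim. Met.
  → Every requirement is satisfied — jurisdiction.
The Civil Court of Ulen:
  (a) The claim is a tort claim. Satisfied.
  (b) The plaintiff resides in Orinria, which is not Ulen. Condition met.
  (c) The amount in controversy is 89,000 dollars, within the $101,000 ceiling. The exception is not triggered, since the operative events occurred in Norholm, not Ulen. Met.
  (d) No contract (and hence no place of execution) is alleged; the defendant resides in Norholm, not Ulen — none of the alternatives is met. However, the claim is a tort claim, so the 'unless' proviso supplies this condition. Met.
  → The court has jurisdiction.
The Ravley Court of Common Pleas:
  (a) The claim is a tort claim, not an employment claim, which satisfies one of the alternatives. Met.
  (b) The plaintiff resides in Orinria, which is not Orindale. Satisfied.
  (c) No contract (and hence no place of execution) is alleged. Not met.
  (d) Varga Partners has its principal place of business in Norholm, which satisfies one of the alternatives. Condition met.
  → Not every requirement is met — no jurisdiction.
Courts with jurisdiction: the Orinria Court of Common Pleas, the Norholm District Court, the Civil Court of Ulen — 3 in total.

3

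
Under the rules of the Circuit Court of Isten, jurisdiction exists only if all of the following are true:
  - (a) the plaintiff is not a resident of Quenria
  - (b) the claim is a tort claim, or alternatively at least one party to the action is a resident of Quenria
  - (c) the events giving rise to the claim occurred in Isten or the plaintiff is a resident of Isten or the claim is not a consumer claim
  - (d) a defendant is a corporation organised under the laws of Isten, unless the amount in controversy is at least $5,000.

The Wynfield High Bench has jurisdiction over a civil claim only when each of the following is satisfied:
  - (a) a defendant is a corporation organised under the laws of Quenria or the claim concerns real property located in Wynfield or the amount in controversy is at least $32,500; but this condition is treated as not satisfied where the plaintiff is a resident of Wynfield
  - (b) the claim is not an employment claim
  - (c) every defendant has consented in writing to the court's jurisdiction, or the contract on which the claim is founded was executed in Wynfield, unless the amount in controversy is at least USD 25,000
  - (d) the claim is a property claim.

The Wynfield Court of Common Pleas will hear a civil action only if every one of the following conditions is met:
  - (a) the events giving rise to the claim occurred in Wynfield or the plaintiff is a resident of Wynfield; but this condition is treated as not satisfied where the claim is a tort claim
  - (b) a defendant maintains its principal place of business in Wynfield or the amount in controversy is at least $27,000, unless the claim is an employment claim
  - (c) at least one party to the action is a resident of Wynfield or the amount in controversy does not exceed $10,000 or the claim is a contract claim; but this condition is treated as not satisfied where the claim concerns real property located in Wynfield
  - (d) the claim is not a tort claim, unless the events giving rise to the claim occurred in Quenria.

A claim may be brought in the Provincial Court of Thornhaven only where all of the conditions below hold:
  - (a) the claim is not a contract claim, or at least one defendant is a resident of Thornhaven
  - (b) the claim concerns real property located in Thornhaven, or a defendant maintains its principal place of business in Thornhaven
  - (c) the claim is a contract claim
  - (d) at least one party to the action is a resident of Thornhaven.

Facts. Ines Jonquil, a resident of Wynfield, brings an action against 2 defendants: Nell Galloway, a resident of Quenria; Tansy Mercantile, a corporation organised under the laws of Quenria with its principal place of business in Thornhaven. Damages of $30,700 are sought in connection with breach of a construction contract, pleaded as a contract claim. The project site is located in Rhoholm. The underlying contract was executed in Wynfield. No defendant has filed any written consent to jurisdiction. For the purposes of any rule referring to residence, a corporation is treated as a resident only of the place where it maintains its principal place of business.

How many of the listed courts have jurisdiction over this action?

The Circuit Court of Isten:
  (a) The plaintiff resides in Wynfield, which is not Quenria. Condition met.
  (b) Nell Galloway resides in Quenria, which satisfies one of the alternatives. Satisfied.
  (c) The claim is a contract claim, not a consumer claim, which satisfies one of the alternatives. Satisfied.
  (d) The corporate defendant(s) are organised in Quenria, not Isten. But the amount in controversy is 30,700 dollars, which meets the USD 5,000 floor, and the 'unless' clause therefore excuses the requirement. Condition met.
  → All conditions met; jurisdiction exists.
The Wynfield High Bench:
  (a) Tansy Mercantile is organised under the laws of Quenria, so one alternative holds. But the plaintiff resides in Wynfield, triggering the carve-out and defeating this condition. Condition not met.
  (b) The claim is a contract claim, not an employment claim. Satisfied.
  (c) The contract was executed in Wynfield — that alternative is enough. Satisfied.
  (d) The claim is a contract claim, not a property claim. Not met.
  → At least one condition fails; no jurisdiction.
The Wynfield Court of Common Pleas:
  (a) The plaintiff resides in Wynfield, so one alternative holds. And the carve-out is inapplicable — the claim is a contract claim, not a tort claim. Condition met.
  (b) The amount in controversy is $30,700, which meets the 27,000 dollars floor, which satisfies one of the alternatives. Satisfied.
  (c) Ines Jonquil resides in Wynfield, so one alternative holds. The exception is not triggered, since the claim does not concern real property. Condition met.
  (d) The claim is a contract claim, not a tort claim. Met.
  → Jurisdiction lies.
The Provincial Court of Thornhaven:
  (a) Tansy Mercantile resides in Thornhaven, so this disjunct is met. Met.
  (b) Tansy Mercantile has its principal place of business in Thornhaven, so this disjunct is met. Condition met.
  (c) The claim is a contract claim. Condition met.
  (d) Tansy Mercantile resides in Thornhaven. Satisfied.
  → The court has jurisdiction.
Courts with jurisdiction: the Circuit Court of Isten, the Wynfield Court of Common Pleas, the Provincial Court of Thornhaven — 3 in total.

3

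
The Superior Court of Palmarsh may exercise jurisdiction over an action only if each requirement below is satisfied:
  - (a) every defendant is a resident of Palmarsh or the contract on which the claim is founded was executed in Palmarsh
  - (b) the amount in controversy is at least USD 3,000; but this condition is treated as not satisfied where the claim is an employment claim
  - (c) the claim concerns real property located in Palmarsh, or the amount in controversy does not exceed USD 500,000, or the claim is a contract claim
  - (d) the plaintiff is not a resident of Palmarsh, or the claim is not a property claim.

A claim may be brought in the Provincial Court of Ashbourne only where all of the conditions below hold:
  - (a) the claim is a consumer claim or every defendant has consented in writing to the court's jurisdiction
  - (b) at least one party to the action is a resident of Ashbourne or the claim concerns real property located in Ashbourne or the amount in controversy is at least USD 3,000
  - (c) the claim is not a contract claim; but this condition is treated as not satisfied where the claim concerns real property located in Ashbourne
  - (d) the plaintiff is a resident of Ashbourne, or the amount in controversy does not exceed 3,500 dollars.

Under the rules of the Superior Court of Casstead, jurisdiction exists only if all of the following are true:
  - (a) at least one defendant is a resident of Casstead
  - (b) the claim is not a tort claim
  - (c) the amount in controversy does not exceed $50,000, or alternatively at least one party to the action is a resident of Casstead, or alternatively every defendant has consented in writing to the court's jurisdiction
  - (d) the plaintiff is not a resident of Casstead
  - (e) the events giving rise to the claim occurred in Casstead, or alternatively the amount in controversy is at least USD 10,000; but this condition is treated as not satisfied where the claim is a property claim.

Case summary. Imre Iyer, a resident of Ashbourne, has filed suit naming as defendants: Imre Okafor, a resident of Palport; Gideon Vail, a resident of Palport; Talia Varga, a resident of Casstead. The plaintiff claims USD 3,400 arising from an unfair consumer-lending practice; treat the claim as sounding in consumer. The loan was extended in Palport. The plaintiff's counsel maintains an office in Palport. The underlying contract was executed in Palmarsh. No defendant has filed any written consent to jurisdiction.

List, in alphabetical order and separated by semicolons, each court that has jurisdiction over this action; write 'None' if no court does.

The Superior Court of Palmarsh:
  (a) The contract was executed in Palmarsh — that alternative is enough. Met.
  (b) The amount in controversy is USD 3,400, which meets the $3,000 floor. The exception is not triggered, since the claim is a consumer claim, not an employment claim. Condition met.
  (c) The amount in controversy is 3,400 dollars, within the USD 500,000 ceiling, so this disjunct is met. Satisfied.
  (d) The plaintiff resides in Ashbourne, which is not Palmarsh — that alternative is enough. Met.
  → Every requirement is satisfied — jurisdiction.
The Provincial Court of Ashbourne:
  (a) The claim is a consumer claim, which satisfies one of the alternatives. Satisfied.
  (b) Imre Iyer resides in Ashbourne, which satisfies one of the alternatives. Met.
  (c) The claim is a consumer claim, not a contract claim. The carve-out does not apply: the claim does not concern real property. Satisfied.
  (d) The plaintiff resides in Ashbourne, which satisfies one of the alternatives. Met.
  → Jurisdiction lies.
The Superior Court of Casstead:
  (a) Talia Varga resides in Casstead. Condition met.
  (b) The claim is a consumer claim, not a tort claim. Met.
  (c) The amount in controversy is 3,400 dollars, within the 50,000 dollars ceiling, which satisfies one of the alternatives. Condition met.
  (d) The plaintiff resides in Ashbourne, which is not Casstead. Met.
  (e) The operative events occurred in Palport, not Casstead; the amount in controversy is USD 3,400, below the USD 10,000 floor — none of the alternatives is met. Not satisfied.
  → No jurisdiction.

the Provincial Court of Ashbourne; the Superior Court of Palmarsh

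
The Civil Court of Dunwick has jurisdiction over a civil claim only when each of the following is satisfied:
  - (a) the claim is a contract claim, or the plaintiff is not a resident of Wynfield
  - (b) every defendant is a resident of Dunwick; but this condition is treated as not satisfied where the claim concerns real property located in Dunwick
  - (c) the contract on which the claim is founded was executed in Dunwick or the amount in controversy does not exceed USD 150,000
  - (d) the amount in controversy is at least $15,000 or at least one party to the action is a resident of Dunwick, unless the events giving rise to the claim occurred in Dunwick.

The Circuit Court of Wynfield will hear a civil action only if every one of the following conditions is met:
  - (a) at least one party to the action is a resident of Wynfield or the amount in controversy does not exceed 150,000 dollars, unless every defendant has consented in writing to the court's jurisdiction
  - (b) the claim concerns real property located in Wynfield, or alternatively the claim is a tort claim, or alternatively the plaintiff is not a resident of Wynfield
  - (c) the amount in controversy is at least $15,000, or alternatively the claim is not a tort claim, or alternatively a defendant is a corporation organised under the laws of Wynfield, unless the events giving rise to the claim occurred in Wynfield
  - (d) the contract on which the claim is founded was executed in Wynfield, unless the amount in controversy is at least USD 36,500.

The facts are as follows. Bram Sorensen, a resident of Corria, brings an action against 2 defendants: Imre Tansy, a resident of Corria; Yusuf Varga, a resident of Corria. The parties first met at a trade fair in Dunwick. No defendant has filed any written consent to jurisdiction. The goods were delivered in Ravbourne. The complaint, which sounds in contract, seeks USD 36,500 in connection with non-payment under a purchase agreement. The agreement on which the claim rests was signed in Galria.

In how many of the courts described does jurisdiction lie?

1

The Civil Court of Dunwick:
  (a) The claim is a contract claim, so one alternative holds. Met.
  (b) The defendants reside as follows — Imre Tansy in Corria, Yusuf Varga in Corria — not all in Dunwick. Not met.
  (c) The amount in controversy is 36,500 dollars, within the USD 150,000 ceiling, so one alternative holds. Condition met.
  (d) The amount in controversy is USD 36,500, which meets the USD 15,000 floor — that alternative is enough. Condition met.
  → The court lacks jurisdiction.
The Circuit Court of Wynfield:
  (a) The amount in controversy is $36,500, within the 150,000 dollars ceiling, which satisfies one of the alternatives. Met.
  (b) The plaintiff resides in Corria, which is not Wynfield, which satisfies one of the alternatives. Met.
  (c) The amount in controversy is 36,500 dollars, which meets the 15,000 dollars floor — that alternative is enough. Satisfied.
  (d) The contract was executed in Galria, not Wynfield. But the amount in controversy is 36,500 dollars, which meets the USD 36,500 floor, and the 'unless' clause therefore excuses the requirement. Satisfied.
  → The court has jurisdiction.
Courts with jurisdiction: the Circuit Court of Wynfield — 1 in total.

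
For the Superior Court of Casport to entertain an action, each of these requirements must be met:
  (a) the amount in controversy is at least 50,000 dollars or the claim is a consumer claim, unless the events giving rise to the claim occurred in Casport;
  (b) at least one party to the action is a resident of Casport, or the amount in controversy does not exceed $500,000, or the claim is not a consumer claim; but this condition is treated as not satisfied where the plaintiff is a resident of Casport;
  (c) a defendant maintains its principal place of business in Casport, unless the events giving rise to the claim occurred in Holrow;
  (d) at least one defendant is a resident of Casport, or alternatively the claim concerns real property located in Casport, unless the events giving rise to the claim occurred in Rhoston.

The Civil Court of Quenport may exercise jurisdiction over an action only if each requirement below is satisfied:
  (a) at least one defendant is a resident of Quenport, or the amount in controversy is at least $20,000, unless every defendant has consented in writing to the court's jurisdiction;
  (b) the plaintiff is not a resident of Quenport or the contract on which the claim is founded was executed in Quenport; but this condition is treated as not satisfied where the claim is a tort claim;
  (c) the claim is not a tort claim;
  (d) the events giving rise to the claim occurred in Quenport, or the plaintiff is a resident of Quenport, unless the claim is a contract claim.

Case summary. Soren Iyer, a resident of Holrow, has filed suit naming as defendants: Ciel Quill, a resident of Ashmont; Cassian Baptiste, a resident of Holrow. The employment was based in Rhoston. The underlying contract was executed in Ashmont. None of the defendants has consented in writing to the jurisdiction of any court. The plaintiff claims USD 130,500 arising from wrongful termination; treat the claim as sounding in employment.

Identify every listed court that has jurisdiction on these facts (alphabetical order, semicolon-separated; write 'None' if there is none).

None

The Superior Court of Casport:
  (a) The amount in controversy is $130,500, which meets the USD 50,000 floor — that alternative is enough. Condition met.
  (b) The amount in controversy is $130,500, within the USD 500,000 ceiling — that alternative is enough. The exception is not triggered, since the plaintiff resides in Holrow, not Casport. Condition met.
  (c) No defendant is a corporation. Nor does the 'unless' clause help: the operative events occurred in Rhoston, not Holrow. Not met.
  (d) No defendant resides in Casport (they reside in Ashmont, Holrow); the claim does not concern real property — every alternative fails. But the operative events occurred in Rhoston, and the 'unless' clause therefore excuses the requirement. Met.
  → No jurisdiction.
The Civil Court of Quenport:
  (a) The amount in controversy is 130,500 dollars, which meets the $20,000 floor, which satisfies one of the alternatives. Satisfied.
  (b) The plaintiff resides in Holrow, which is not Quenport, so this disjunct is met. The carve-out does not apply: the claim is an employment claim, not a tort claim. Met.
  (c) The claim is an employment claim, not a tort claim. Satisfied.
  (d) The operative events occurred in Rhoston, not Quenport; the plaintiff resides in Holrow, not Quenport — none of the alternatives is met. The proviso offers no rescue either, since the claim is an employment claim, not a contract claim. Not met.
  → No jurisdiction.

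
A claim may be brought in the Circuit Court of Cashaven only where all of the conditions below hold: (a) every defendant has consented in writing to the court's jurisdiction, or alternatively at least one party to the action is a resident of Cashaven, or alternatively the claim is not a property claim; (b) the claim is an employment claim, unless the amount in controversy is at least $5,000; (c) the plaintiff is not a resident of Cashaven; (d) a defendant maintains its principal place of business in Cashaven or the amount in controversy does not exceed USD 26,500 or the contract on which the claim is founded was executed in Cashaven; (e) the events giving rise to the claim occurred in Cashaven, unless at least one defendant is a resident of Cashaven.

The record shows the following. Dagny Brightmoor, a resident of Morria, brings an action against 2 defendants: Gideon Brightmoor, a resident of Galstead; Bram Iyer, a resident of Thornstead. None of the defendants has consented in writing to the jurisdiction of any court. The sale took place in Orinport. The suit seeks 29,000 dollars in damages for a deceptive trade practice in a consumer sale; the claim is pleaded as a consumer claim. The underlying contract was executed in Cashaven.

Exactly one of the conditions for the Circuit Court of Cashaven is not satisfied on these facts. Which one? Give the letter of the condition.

(e)

The Circuit Court of Cashaven:
  (a) The claim is a consumer claim, not a property claim, so one alternative holds. Satisfied.
  (b) The claim is a consumer claim, not an employment claim. But the amount in controversy is $29,000, which meets the $5,000 floor, and the 'unless' clause therefore excuses the requirement. Met.
  (c) The plaintiff resides in Morria, which is not Cashaven. Met.
  (d) The contract was executed in Cashaven, so one alternative holds. Met.
  (e) The operative events occurred in Orinport, not Cashaven. And no defendant resides in Cashaven (they reside in Galstead, Thornstead), so the proviso does not save it. Not met.
Only condition (e) fails.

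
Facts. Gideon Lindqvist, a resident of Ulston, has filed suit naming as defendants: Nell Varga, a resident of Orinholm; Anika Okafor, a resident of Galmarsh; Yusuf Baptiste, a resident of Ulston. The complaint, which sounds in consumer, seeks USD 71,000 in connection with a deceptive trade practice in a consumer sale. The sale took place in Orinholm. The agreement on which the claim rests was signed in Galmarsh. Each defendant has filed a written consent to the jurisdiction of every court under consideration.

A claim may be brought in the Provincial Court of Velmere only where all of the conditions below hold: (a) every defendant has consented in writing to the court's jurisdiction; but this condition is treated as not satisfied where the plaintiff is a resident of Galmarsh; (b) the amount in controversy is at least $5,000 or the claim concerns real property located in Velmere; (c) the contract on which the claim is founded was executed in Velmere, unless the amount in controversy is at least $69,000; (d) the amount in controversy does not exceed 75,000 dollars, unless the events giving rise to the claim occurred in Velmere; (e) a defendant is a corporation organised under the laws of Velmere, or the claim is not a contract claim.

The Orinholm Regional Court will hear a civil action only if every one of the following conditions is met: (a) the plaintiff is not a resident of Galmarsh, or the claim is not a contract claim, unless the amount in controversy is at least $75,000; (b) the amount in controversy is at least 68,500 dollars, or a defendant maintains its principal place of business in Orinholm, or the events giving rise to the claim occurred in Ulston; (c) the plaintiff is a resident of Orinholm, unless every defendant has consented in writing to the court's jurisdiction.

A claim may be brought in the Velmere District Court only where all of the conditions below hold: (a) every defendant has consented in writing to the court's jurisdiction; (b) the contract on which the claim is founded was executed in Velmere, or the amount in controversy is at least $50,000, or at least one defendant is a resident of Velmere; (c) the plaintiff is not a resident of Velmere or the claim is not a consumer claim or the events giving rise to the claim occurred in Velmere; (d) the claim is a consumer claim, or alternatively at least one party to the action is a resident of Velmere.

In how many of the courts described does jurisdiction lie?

The Provincial Court of Velmere:
  (a) Every defendant has filed written consent. The carve-out does not apply: the plaintiff resides in Ulston, not Galmarsh. Met.
  (b) The amount in controversy is USD 71,000, which meets the USD 5,000 floor, which satisfies one of the alternatives. Satisfied.
  (c) The contract was executed in Galmarsh, not Velmere. The proviso rescues it, though: the amount in controversy is USD 71,000, which meets the USD 69,000 floor. Condition met.
  (d) The amount in controversy is 71,000 dollars, within the USD 75,000 ceiling. Satisfied.
  (e) The claim is a consumer claim, not a contract claim — that alternative is enough. Met.
  → Every requirement is satisfied — jurisdiction.
The Orinholm Regional Court:
  (a) The plaintiff resides in Ulston, which is not Galmarsh, so this disjunct is met. Met.
  (b) The amount in controversy is 71,000 dollars, which meets the 68,500 dollars floor, so one alternative holds. Condition met.
  (c) The plaintiff resides in Ulston, not Orinholm. The proviso rescues it, though: every defendant has filed written consent. Satisfied.
  → All conditions met; jurisdiction exists.
The Velmere District Court:
  (a) Every defendant has filed written consent. Condition met.
  (b) The amount in controversy is USD 71,000, which meets the $50,000 floor — that alternative is enough. Satisfied.
  (c) The plaintiff resides in Ulston, which is not Velmere, which satisfies one of the alternatives. Condition met.
  (d) The claim is a consumer claim, so this disjunct is met. Condition met.
  → All conditions met; jurisdiction exists.
Courts with jurisdiction: the Provincial Court of Velmere, the Orinholm Regional Court, the Velmere District Court — 3 in total.

3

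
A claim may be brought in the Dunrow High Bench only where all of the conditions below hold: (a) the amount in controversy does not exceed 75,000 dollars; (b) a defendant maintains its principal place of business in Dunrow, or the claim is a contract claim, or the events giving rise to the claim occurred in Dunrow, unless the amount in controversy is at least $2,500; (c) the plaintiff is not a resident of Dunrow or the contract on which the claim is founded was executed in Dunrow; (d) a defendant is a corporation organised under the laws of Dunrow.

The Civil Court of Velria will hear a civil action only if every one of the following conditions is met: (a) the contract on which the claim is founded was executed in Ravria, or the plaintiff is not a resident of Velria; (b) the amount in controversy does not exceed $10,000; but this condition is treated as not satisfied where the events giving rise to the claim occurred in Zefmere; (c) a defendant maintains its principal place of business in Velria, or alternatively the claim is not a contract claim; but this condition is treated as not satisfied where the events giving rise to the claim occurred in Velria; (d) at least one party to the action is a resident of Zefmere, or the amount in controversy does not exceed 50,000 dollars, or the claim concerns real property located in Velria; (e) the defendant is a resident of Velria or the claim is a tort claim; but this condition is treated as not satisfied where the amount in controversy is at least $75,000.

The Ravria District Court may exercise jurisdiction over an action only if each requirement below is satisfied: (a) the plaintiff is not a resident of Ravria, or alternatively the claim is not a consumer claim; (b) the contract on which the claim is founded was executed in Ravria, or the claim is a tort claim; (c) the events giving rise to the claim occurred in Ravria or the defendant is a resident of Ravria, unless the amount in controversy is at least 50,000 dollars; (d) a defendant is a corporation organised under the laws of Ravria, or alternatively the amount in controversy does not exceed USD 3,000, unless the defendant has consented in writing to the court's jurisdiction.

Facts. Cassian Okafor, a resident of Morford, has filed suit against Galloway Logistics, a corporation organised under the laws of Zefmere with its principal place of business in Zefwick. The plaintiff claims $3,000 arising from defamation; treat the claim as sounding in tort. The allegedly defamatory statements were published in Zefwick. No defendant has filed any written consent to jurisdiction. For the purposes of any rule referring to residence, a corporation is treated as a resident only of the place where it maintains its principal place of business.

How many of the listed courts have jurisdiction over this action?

1

The Dunrow High Bench:
  (a) The amount in controversy is USD 3,000, within the $75,000 ceiling. Condition met.
  (b) The corporate defendant(s) have their principal place of business in Zefwick, not Dunrow; the claim is a tort claim, not a contract claim; the operative events occurred in Zefwick, not Dunrow — no alternative holds. But the amount in controversy is 3,000 dollars, which meets the 2,500 dollars floor, and the 'unless' clause therefore excuses the requirement. Condition met.
  (c) The plaintiff resides in Morford, which is not Dunrow, so this disjunct is met. Met.
  (d) The corporate defendant(s) are organised in Zefmere, not Dunrow. Not satisfied.
  → No jurisdiction.
The Civil Court of Velria:
  (a) The plaintiff resides in Morford, which is not Velria — that alternative is enough. Met.
  (b) The amount in controversy is 3,000 dollars, within the 10,000 dollars ceiling. The exception is not triggered, since the operative events occurred in Zefwick, not Zefmere. Met.
  (c) The claim is a tort claim, not a contract claim, which satisfies one of the alternatives. The carve-out does not apply: the operative events occurred in Zefwick, not Velria. Condition met.
  (d) The amount in controversy is $3,000, within the USD 50,000 ceiling, so this disjunct is met. Satisfied.
  (e) The claim is a tort claim, so this disjunct is met. And the carve-out is inapplicable — the amount in controversy is $3,000, below the $75,000 floor. Satisfied.
  → All conditions met; jurisdiction exists.
The Ravria District Court:
  (a) The plaintiff resides in Morford, which is not Ravria, so this disjunct is met. Met.
  (b) The claim is a tort claim — that alternative is enough. Met.
  (c) The operative events occurred in Zefwick, not Ravria; the defendant resides in Zefwick, not Ravria — no alternative holds. The proviso offers no rescue either, since the amount in controversy is $3,000, below the USD 50,000 floor. Condition not met.
  (d) The amount in controversy is $3,000, within the 3,000 dollars ceiling, so one alternative holds. Condition met.
  → No jurisdiction.
Courts with jurisdiction: the Civil Court of Velria — 1 in total.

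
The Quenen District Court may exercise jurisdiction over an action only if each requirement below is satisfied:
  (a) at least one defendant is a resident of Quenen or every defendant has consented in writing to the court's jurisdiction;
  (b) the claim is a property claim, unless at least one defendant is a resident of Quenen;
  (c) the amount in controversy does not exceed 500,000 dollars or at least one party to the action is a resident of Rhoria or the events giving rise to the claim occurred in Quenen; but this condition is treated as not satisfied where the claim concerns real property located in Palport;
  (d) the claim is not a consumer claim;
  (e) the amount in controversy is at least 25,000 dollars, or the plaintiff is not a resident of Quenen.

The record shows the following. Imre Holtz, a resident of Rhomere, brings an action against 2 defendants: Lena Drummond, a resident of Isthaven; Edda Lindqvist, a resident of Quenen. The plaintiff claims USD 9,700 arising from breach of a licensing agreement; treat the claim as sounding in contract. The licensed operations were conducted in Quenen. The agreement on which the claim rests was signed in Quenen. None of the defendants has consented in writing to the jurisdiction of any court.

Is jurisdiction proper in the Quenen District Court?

The Quenen District Court:
  (a) Edda Lindqvist resides in Quenen, so one alternative holds. Met.
  (b) The claim is a contract claim, not a property claim. However, Edda Lindqvist resides in Quenen, so the 'unless' proviso supplies this condition. Condition met.
  (c) The amount in controversy is 9,700 dollars, within the 500,000 dollars ceiling — that alternative is enough. The carve-out does not apply: the claim does not concern real property. Met.
  (d) The claim is a contract claim, not a consumer claim. Condition met.
  (e) The plaintiff resides in Rhomere, which is not Quenen, so one alternative holds. Satisfied.
  → Jurisdiction lies.

Yes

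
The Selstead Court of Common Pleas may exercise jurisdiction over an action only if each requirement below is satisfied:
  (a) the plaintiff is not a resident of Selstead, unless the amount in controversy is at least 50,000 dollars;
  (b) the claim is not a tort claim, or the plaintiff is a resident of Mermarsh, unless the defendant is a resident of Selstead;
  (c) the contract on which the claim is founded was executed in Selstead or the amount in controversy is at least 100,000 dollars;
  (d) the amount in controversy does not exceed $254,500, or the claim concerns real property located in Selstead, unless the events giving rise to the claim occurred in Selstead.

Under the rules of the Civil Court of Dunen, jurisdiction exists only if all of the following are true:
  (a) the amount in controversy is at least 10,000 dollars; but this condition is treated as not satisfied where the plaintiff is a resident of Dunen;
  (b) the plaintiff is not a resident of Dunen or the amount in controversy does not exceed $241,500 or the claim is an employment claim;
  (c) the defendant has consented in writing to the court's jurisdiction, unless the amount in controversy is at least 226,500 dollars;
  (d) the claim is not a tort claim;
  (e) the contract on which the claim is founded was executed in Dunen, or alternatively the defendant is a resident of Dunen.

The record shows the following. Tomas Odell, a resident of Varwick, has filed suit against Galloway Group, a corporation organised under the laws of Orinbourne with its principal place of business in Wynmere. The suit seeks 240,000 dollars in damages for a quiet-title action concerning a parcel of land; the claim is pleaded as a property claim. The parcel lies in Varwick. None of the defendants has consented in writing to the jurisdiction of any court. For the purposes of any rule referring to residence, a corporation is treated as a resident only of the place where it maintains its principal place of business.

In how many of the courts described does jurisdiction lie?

1

The Selstead Court of Common Pleas:
  (a) The plaintiff resides in Varwick, which is not Selstead. Satisfied.
  (b) The claim is a property claim, not a tort claim, so this disjunct is met. Condition met.
  (c) The amount in controversy is USD 240,000, which meets the $100,000 floor — that alternative is enough. Condition met.
  (d) The amount in controversy is USD 240,000, within the USD 254,500 ceiling — that alternative is enough. Condition met.
  → All conditions met; jurisdiction exists.
The Civil Court of Dunen:
  (a) The amount in controversy is USD 240,000, which meets the $10,000 floor. The exception is not triggered, since the plaintiff resides in Varwick, not Dunen. Condition met.
  (b) The plaintiff resides in Varwick, which is not Dunen, so this disjunct is met. Condition met.
  (c) No such written consent has been filed. However, the amount in controversy is $240,000, which meets the $226,500 floor, so the 'unless' proviso supplies this condition. Condition met.
  (d) The claim is a property claim, not a tort claim. Met.
  (e) No contract (and hence no place of execution) is alleged; the defendant resides in Wynmere, not Dunen — every alternative fails. Not met.
  → At least one condition fails; no jurisdiction.
Courts with jurisdiction: the Selstead Court of Common Pleas — 1 in total.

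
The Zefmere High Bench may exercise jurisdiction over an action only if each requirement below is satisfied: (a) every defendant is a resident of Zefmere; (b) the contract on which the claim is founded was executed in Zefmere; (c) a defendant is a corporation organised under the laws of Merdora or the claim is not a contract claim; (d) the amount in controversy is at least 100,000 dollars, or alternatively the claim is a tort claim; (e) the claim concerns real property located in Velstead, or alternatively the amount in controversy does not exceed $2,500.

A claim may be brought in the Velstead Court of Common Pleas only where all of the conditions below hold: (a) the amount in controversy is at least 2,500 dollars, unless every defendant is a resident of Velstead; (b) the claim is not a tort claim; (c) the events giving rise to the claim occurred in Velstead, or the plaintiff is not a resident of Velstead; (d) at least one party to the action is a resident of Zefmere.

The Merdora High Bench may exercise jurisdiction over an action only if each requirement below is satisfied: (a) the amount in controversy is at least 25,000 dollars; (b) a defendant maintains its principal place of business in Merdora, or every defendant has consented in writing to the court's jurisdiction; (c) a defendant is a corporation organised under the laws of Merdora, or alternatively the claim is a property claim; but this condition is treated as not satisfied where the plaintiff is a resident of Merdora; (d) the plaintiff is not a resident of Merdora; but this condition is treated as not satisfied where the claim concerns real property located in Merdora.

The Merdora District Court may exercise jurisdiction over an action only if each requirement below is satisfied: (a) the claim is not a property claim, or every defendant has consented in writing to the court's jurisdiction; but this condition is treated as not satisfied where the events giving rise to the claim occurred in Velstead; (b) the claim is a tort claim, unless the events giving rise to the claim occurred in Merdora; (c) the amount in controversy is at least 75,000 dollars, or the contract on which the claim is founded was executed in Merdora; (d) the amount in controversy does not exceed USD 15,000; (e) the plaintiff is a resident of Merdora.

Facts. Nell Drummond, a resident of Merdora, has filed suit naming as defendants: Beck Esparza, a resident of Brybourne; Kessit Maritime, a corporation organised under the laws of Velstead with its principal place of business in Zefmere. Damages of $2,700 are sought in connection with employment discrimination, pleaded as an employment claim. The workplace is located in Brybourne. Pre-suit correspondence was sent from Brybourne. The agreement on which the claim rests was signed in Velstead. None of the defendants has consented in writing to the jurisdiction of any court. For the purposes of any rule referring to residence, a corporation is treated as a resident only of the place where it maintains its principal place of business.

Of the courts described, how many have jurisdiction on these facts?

1

The Zefmere High Bench:
  (a) The defendants reside as follows — Beck Esparza in Brybourne, Kessit Maritime in Zefmere — not all in Zefmere. Not satisfied.
  (b) The contract was executed in Velstead, not Zefmere. Not satisfied.
  (c) The claim is an employment claim, not a contract claim — that alternative is enough. Satisfied.
  (d) The amount in controversy is 2,700 dollars, below the 100,000 dollars floor; the claim is an employment claim, not a tort claim — none of the alternatives is met. Not met.
  (e) The claim does not concern real property; the amount in controversy is $2,700, above the USD 2,500 ceiling — none of the alternatives is met. Not met.
  → The court lacks jurisdiction.
The Velstead Court of Common Pleas:
  (a) The amount in controversy is $2,700, which meets the $2,500 floor. Satisfied.
  (b) The claim is an employment claim, not a tort claim. Satisfied.
  (c) The plaintiff resides in Merdora, which is not Velstead — that alternative is enough. Condition met.
  (d) Kessit Maritime resides in Zefmere. Condition met.
  → Every requirement is satisfied — jurisdiction.
The Merdora High Bench:
  (a) The amount in controversy is $2,700, below the 25,000 dollars floor. Not satisfied.
  (b) The corporate defendant(s) have their principal place of business in Zefmere, not Merdora; no such written consent has been filed — every alternative fails. Fails.
  (c) The corporate defendant(s) are organised in Velstead, not Merdora; the claim is an employment claim, not a property claim — every alternative fails. Condition not met.
  (d) The plaintiff resides in Merdora. Not met.
  → The court lacks jurisdiction.
The Merdora District Court:
  (a) The claim is an employment claim, not a property claim, which satisfies one of the alternatives. The carve-out does not apply: the operative events occurred in Brybourne, not Velstead. Satisfied.
  (b) The claim is an employment claim, not a tort claim. Nor does the 'unless' clause help: the operative events occurred in Brybourne, not Merdora. Condition not met.
  (c) The amount in controversy is 2,700 dollars, below the $75,000 floor; the contract was executed in Velstead, not Merdora — none of the alternatives is met. Not met.
  (d) The amount in controversy is USD 2,700, within the 15,000 dollars ceiling. Met.
  (e) The plaintiff resides in Merdora. Condition met.
  → No jurisdiction.
Courts with jurisdiction: the Velstead Court of Common Pleas — 1 in total.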